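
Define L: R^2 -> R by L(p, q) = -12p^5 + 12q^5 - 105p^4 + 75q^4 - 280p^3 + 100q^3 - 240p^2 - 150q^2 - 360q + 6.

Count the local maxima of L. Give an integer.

L separates as a function of p plus a function of q, so ∇L=0 decouples.
∂L/∂p = -60p(p + 1)(p + 2)(p + 4) = 0 at p ∈ {-4, -2, -1, 0}; ∂L/∂q = 60(q - 1)(q + 1)(q + 2)(q + 3) = 0 at q ∈ {-3, -2, -1, 1}.
The Hessian is diagonal: diag(L_pp, L_qq). Second derivatives: L_pp(-4)=1440, L_pp(-2)=-240, L_pp(-1)=180, L_pp(0)=-480; L_qq(-3)=-480, L_qq(-2)=180, L_qq(-1)=-240, L_qq(1)=1440.
Local maxima occur where both diagonal entries negative: (-2, -3), (-2, -1), (0, -3), (0, -1). Count: 4.

4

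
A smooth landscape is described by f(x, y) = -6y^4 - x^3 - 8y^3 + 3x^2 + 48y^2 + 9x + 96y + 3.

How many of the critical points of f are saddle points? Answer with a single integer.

f separates as a function of x plus a function of y, so ∇f=0 decouples.
∂f/∂x = -3(x - 3)(x + 1) = 0 at x ∈ {-1, 3}; ∂f/∂y = -24(y - 2)(y + 1)(y + 2) = 0 at y ∈ {-2, -1, 2}.
The Hessian is diagonal: diag(f_xx, f_yy). Second derivatives: f_xx(-1)=12, f_xx(3)=-12; f_yy(-2)=-96, f_yy(-1)=72, f_yy(2)=-288.
Saddle points occur where the two diagonal entries have opposite signs: (-1, -2), (-1, 2), (3, -1). Count: 3.

3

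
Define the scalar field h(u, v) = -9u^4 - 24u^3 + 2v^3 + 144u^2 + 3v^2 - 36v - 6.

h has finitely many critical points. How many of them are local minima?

1

h separates as a function of u plus a function of v, so ∇h=0 decouples.
∂h/∂u = -36u(u - 2)(u + 4) = 0 at u ∈ {-4, 0, 2}; ∂h/∂v = 6(v - 2)(v + 3) = 0 at v ∈ {-3, 2}.
The Hessian is diagonal: diag(h_uu, h_vv). Second derivatives: h_uu(-4)=-864, h_uu(0)=288, h_uu(2)=-432; h_vv(-3)=-30, h_vv(2)=30.
Local minima occur where both diagonal entries positive: (0, 2). Count: 1.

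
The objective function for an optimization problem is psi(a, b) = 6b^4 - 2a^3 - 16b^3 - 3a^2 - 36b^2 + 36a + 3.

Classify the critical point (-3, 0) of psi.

The mixed partial ∂²psi/∂a∂b is 0, so the Hessian at any point is diag(psi_aa, psi_bb) = diag(-6(2a + 1), 24(3b^2 - 4b - 3)).
At (-3, 0): H = diag(30, -72).
The eigenvalues have opposite signs, so H is indefinite: a saddle point.

saddle point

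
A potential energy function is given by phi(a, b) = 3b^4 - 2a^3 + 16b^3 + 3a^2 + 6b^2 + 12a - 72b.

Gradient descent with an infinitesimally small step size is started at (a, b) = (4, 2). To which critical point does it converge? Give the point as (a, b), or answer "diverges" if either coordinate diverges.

phi is separable, so gradient descent decouples: a follows -∂phi/∂a, b follows -∂phi/∂b.
∂phi/∂a = -6(a - 2)(a + 1); at a=4 this is -60, so a increases.
∂phi/∂b = 12(b - 1)(b + 2)(b + 3); at b=2 this is 240, so b decreases.
The a-coordinate has no critical point in that direction and runs off to infinity.

diverges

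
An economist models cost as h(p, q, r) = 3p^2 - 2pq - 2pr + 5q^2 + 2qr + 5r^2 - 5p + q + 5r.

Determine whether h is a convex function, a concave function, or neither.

h is quadratic, so its Hessian is the constant matrix H = [[6, -2, -2], [-2, 10, 2], [-2, 2, 10]].
Leading principal minors: 6, 56, 512.
All positive ⇒ H ≻ 0 ⇒ convex.

convex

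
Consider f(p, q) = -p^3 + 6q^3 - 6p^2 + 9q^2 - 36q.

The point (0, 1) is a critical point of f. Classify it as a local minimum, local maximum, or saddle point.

The mixed partial ∂²f/∂p∂q is 0, so the Hessian at any point is diag(f_pp, f_qq) = diag(-6(p + 2), 18(2q + 1)).
At (0, 1): H = diag(-12, 54).
The eigenvalues have opposite signs, so H is indefinite: a saddle point.

saddle point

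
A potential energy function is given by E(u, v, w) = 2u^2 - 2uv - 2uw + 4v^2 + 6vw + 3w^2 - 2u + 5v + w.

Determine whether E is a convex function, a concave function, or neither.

E is quadratic, so its Hessian is the constant matrix H = [[4, -2, -2], [-2, 8, 6], [-2, 6, 6]].
Leading principal minors: 4, 28, 40.
All positive ⇒ H ≻ 0 ⇒ convex.

convex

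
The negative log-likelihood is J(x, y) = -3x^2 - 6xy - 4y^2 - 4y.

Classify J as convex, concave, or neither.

concave

J is quadratic, so its Hessian is the constant matrix H = [[-6, -6], [-6, -8]].
det(H) = 12, tr(H) = -14.
det(H) > 0 and tr(H) < 0, so H is negative definite everywhere: concave.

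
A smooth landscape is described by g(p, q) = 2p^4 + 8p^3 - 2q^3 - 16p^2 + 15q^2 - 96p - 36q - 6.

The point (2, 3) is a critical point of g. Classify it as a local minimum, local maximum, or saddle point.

The mixed partial ∂²g/∂p∂q is 0, so the Hessian at any point is diag(g_pp, g_qq) = diag(8(3p^2 + 6p - 4), 6(-2q + 5)).
At (2, 3): H = diag(160, -6).
The eigenvalues have opposite signs, so H is indefinite: a saddle point.

saddle point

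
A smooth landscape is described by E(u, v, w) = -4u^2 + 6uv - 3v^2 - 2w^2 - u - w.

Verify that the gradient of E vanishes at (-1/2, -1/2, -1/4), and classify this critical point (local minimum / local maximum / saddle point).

local maximum

∇E = (-8u + 6v - 1, 6u - 6v, -4w - 1); substituting (-1/2, -1/2, -1/4) gives ∇E = (0, 0, 0), so (-1/2, -1/2, -1/4) is indeed a critical point.
The Hessian is constant: H = [[-8, 6, 0], [6, -6, 0], [0, 0, -4]].
Leading principal minors: Δ₁ = -8, Δ₂ = 12, Δ₃ = -48.
The minors alternate sign starting negative (−, +, −), so H is negative definite: a local maximum.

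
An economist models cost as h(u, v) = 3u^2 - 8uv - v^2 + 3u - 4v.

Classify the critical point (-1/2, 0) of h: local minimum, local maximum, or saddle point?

The Hessian of h is constant: H = [[6, -8], [-8, -2]].
det(H) = 6·(-2) − (-8)² = -76.
Since det(H) < 0, H is indefinite and the critical point is a saddle point.

saddle point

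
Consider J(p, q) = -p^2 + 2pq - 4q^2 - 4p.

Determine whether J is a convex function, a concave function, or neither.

concave

J is quadratic, so its Hessian is the constant matrix H = [[-2, 2], [2, -8]].
det(H) = 12, tr(H) = -10.
det(H) > 0 and tr(H) < 0, so H is negative definite everywhere: concave.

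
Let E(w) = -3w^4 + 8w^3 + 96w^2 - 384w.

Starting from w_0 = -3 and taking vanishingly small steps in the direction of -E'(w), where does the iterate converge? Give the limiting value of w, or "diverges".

E'(w) = -12(w - 4)(w - 2)(w + 4), so E'(-3) = -420.
Gradient descent moves in the -E' direction, i.e. w is increasing.
The nearest critical point in that direction is w = 2, where E'' = 144 > 0 (a local minimum). The iterate converges there.

2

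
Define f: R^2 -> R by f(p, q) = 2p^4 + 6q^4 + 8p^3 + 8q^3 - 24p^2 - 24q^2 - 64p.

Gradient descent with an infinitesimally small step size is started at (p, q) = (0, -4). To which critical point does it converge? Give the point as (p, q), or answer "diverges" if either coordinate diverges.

(2, -2)

f is separable, so gradient descent decouples: p follows -∂f/∂p, q follows -∂f/∂q.
∂f/∂p = 8(p - 2)(p + 1)(p + 4); at p=0 this is -64, so p increases.
∂f/∂q = 24q(q - 1)(q + 2); at q=-4 this is -960, so q increases.
p converges to its nearest critical value 2 (a local min of the p-part); q converges to -2. The iterate converges to (2, -2).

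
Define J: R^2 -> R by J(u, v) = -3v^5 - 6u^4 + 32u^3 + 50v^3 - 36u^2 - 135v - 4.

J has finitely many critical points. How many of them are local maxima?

4

J separates as a function of u plus a function of v, so ∇J=0 decouples.
∂J/∂u = -24u(u - 3)(u - 1) = 0 at u ∈ {0, 1, 3}; ∂J/∂v = -15(v - 3)(v - 1)(v + 1)(v + 3) = 0 at v ∈ {-3, -1, 1, 3}.
The Hessian is diagonal: diag(J_uu, J_vv). Second derivatives: J_uu(0)=-72, J_uu(1)=48, J_uu(3)=-144; J_vv(-3)=720, J_vv(-1)=-240, J_vv(1)=240, J_vv(3)=-720.
Local maxima occur where both diagonal entries negative: (0, -1), (0, 3), (3, -1), (3, 3). Count: 4.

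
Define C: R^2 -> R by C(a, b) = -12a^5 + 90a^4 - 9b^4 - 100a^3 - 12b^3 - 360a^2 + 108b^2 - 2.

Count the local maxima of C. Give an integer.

C separates as a function of a plus a function of b, so ∇C=0 decouples.
∂C/∂a = -60a(a - 4)(a - 3)(a + 1) = 0 at a ∈ {-1, 0, 3, 4}; ∂C/∂b = -36b(b - 2)(b + 3) = 0 at b ∈ {-3, 0, 2}.
The Hessian is diagonal: diag(C_aa, C_bb). Second derivatives: C_aa(-1)=1200, C_aa(0)=-720, C_aa(3)=720, C_aa(4)=-1200; C_bb(-3)=-540, C_bb(0)=216, C_bb(2)=-360.
Local maxima occur where both diagonal entries negative: (0, -3), (0, 2), (4, -3), (4, 2). Count: 4.

4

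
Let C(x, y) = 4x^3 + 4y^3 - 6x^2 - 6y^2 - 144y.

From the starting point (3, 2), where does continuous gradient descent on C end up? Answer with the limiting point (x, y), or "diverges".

C is separable, so gradient descent decouples: x follows -∂C/∂x, y follows -∂C/∂y.
∂C/∂x = 12x(x - 1); at x=3 this is 72, so x decreases.
∂C/∂y = 12(y - 4)(y + 3); at y=2 this is -120, so y increases.
x converges to its nearest critical value 1 (a local min of the x-part); y converges to 4. The iterate converges to (1, 4).

(1, 4)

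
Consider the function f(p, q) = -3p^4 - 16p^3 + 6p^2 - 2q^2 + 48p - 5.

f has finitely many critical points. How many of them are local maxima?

2

f separates as a function of p plus a function of q, so ∇f=0 decouples.
∂f/∂p = -12(p - 1)(p + 1)(p + 4) = 0 at p ∈ {-4, -1, 1}; ∂f/∂q = -4q = 0 at q ∈ {0}.
The Hessian is diagonal: diag(f_pp, f_qq). Second derivatives: f_pp(-4)=-180, f_pp(-1)=72, f_pp(1)=-120; f_qq(0)=-4.
Local maxima occur where both diagonal entries negative: (-4, 0), (1, 0). Count: 2.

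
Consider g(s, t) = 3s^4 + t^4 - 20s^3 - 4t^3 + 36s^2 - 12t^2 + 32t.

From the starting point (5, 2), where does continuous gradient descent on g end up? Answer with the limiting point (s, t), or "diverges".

(3, 4)

g is separable, so gradient descent decouples: s follows -∂g/∂s, t follows -∂g/∂t.
∂g/∂s = 12s(s - 3)(s - 2); at s=5 this is 360, so s decreases.
∂g/∂t = 4(t - 4)(t - 1)(t + 2); at t=2 this is -32, so t increases.
s converges to its nearest critical value 3 (a local min of the s-part); t converges to 4. The iterate converges to (3, 4).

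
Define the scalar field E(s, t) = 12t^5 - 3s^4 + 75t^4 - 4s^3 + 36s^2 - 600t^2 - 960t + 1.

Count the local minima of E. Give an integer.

2

E separates as a function of s plus a function of t, so ∇E=0 decouples.
∂E/∂s = -12s(s - 2)(s + 3) = 0 at s ∈ {-3, 0, 2}; ∂E/∂t = 60(t - 2)(t + 1)(t + 2)(t + 4) = 0 at t ∈ {-4, -2, -1, 2}.
The Hessian is diagonal: diag(E_ss, E_tt). Second derivatives: E_ss(-3)=-180, E_ss(0)=72, E_ss(2)=-120; E_tt(-4)=-2160, E_tt(-2)=480, E_tt(-1)=-540, E_tt(2)=4320.
Local minima occur where both diagonal entries positive: (0, -2), (0, 2). Count: 2.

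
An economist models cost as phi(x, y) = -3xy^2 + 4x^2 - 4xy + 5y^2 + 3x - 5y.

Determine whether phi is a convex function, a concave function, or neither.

neither

The term -3xy^2 is cubic, so the Hessian is not constant.
∂²phi/∂y² = -6x + 10, which takes both signs as x varies (negative for sufficiently large x). A diagonal entry of the Hessian changing sign means the Hessian is neither positive- nor negative-semidefinite on all of R^2.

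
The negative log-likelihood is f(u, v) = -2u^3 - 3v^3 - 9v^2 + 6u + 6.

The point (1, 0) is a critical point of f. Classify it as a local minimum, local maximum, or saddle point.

The mixed partial ∂²f/∂u∂v is 0, so the Hessian at any point is diag(f_uu, f_vv) = diag(-12u, -18(v + 1)).
At (1, 0): H = diag(-12, -18).
Both eigenvalues are negative, so H is negative definite: a local maximum.

local maximum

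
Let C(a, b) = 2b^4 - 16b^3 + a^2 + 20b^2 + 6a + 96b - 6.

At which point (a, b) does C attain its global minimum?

(-3, -1)

C(a,b) separates as P(a) + Q(b) − 6, so its minimum is min P + min Q − 6.
P'(a) = 2a + 6 vanishes at a ∈ {-3}; Q'(b) = 8(b - 4)(b - 3)(b + 1) vanishes at b ∈ {-1, 3, 4}.
Local minima of P (where P''>0): P(-3)=-9. Local minima of Q: Q(-1)=-58, Q(4)=192.
So the global minimum of C is P(-3) + Q(-1) − 6 = -9 − 58 − 6 = -73, attained at (-3, -1).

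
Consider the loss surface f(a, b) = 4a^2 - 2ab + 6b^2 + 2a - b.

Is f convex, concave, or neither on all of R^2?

convex

f is quadratic, so its Hessian is the constant matrix H = [[8, -2], [-2, 12]].
det(H) = 92, tr(H) = 20.
det(H) > 0 and tr(H) > 0, so H is positive definite everywhere: convex.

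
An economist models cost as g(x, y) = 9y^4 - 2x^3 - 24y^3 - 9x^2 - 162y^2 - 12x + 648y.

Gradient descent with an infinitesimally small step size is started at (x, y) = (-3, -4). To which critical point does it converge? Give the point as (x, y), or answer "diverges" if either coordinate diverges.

g is separable, so gradient descent decouples: x follows -∂g/∂x, y follows -∂g/∂y.
∂g/∂x = -6(x + 1)(x + 2); at x=-3 this is -12, so x increases.
∂g/∂y = 36(y - 3)(y - 2)(y + 3); at y=-4 this is -1512, so y increases.
x converges to its nearest critical value -2 (a local min of the x-part); y converges to -3. The iterate converges to (-2, -3).

(-2, -3)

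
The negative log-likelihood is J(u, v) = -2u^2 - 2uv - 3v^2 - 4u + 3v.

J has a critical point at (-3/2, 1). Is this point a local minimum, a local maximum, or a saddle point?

local maximum

The Hessian of J is constant: H = [[-4, -2], [-2, -6]].
det(H) = (-4)·(-6) − (-2)² = 20.
det(H) > 0 and tr(H) = -10 < 0, so H is negative definite and the point is a local maximum.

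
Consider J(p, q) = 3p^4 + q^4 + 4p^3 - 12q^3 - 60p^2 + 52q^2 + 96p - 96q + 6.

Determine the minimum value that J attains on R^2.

-890

J(p,q) separates as A(p) + B(q) + 6, so its minimum is min A + min B + 6.
A'(p) = 12(p - 2)(p - 1)(p + 4) vanishes at p ∈ {-4, 1, 2}; B'(q) = 4(q - 4)(q - 3)(q - 2) vanishes at q ∈ {2, 3, 4}.
Local minima of A (where A''>0): A(-4)=-832, A(2)=32. Local minima of B: B(2)=-64, B(4)=-64.
So the global minimum of J is A(-4) + B(2) + 6 = -832 − 64 + 6 = -890, attained at (-4, 2).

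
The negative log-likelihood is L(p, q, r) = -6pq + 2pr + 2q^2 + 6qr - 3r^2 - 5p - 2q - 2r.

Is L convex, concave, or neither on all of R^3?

L is quadratic, so its Hessian is the constant matrix H = [[0, -6, 2], [-6, 4, 6], [2, 6, -6]].
Leading principal minors: 0, -36, 56.
Neither pattern holds ⇒ H is indefinite ⇒ neither convex nor concave.

neither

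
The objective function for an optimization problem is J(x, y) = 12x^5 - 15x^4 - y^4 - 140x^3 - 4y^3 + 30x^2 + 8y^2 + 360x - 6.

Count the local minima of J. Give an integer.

J separates as a function of x plus a function of y, so ∇J=0 decouples.
∂J/∂x = 60(x - 3)(x - 1)(x + 1)(x + 2) = 0 at x ∈ {-2, -1, 1, 3}; ∂J/∂y = -4y(y - 1)(y + 4) = 0 at y ∈ {-4, 0, 1}.
The Hessian is diagonal: diag(J_xx, J_yy). Second derivatives: J_xx(-2)=-900, J_xx(-1)=480, J_xx(1)=-720, J_xx(3)=2400; J_yy(-4)=-80, J_yy(0)=16, J_yy(1)=-20.
Local minima occur where both diagonal entries positive: (-1, 0), (3, 0). Count: 2.

2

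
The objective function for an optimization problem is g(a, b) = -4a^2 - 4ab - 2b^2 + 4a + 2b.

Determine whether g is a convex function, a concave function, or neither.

g is quadratic, so its Hessian is the constant matrix H = [[-8, -4], [-4, -4]].
det(H) = 16, tr(H) = -12.
det(H) > 0 and tr(H) < 0, so H is negative definite everywhere: concave.

concave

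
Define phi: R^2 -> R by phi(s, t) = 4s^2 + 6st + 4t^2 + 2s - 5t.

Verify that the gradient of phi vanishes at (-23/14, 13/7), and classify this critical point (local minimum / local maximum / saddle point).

local minimum

∇phi = (8s + 6t + 2, 6s + 8t - 5); substituting (-23/14, 13/7) gives ∇phi = (0, 0), so (-23/14, 13/7) is indeed a critical point.
The Hessian of phi is constant: H = [[8, 6], [6, 8]].
det(H) = 8·8 − 6² = 28.
det(H) > 0 and tr(H) = 16 > 0, so H is positive definite and the point is a local minimum.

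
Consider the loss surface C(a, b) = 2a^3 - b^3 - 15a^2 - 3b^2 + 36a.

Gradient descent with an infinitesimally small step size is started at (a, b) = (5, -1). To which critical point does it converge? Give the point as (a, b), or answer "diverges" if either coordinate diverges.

(3, -2)

C is separable, so gradient descent decouples: a follows -∂C/∂a, b follows -∂C/∂b.
∂C/∂a = 6(a - 3)(a - 2); at a=5 this is 36, so a decreases.
∂C/∂b = -3b(b + 2); at b=-1 this is 3, so b decreases.
a converges to its nearest critical value 3 (a local min of the a-part); b converges to -2. The iterate converges to (3, -2).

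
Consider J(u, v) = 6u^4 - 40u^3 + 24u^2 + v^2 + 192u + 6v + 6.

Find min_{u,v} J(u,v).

J(u,v) separates as P(u) + Q(v) + 6, so its minimum is min P + min Q + 6.
P'(u) = 24(u - 4)(u - 2)(u + 1) vanishes at u ∈ {-1, 2, 4}; Q'(v) = 2v + 6 vanishes at v ∈ {-3}.
Local minima of P (where P''>0): P(-1)=-122, P(4)=128. Local minima of Q: Q(-3)=-9.
So the global minimum of J is P(-1) + Q(-3) + 6 = -122 − 9 + 6 = -125, attained at (-1, -3).

-125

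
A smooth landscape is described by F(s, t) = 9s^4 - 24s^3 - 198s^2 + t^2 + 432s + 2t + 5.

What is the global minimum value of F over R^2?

F(s,t) separates as P(s) + Q(t) + 5, so its minimum is min P + min Q + 5.
P'(s) = 36(s - 4)(s - 1)(s + 3) vanishes at s ∈ {-3, 1, 4}; Q'(t) = 2(t + 1) vanishes at t ∈ {-1}.
Local minima of P (where P''>0): P(-3)=-1701, P(4)=-672. Local minima of Q: Q(-1)=-1.
So the global minimum of F is P(-3) + Q(-1) + 5 = -1701 − 1 + 5 = -1697, attained at (-3, -1).

-1697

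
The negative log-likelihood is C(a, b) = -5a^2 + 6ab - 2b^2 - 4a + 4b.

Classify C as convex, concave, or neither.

concave

C is quadratic, so its Hessian is the constant matrix H = [[-10, 6], [6, -4]].
det(H) = 4, tr(H) = -14.
det(H) > 0 and tr(H) < 0, so H is negative definite everywhere: concave.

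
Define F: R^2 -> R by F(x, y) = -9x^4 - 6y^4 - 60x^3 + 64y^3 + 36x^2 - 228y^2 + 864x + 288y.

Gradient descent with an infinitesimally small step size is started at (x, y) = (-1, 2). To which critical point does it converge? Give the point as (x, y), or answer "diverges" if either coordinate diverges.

(-3, 3)

F is separable, so gradient descent decouples: x follows -∂F/∂x, y follows -∂F/∂y.
∂F/∂x = -36(x - 2)(x + 3)(x + 4); at x=-1 this is 648, so x decreases.
∂F/∂y = -24(y - 4)(y - 3)(y - 1); at y=2 this is -48, so y increases.
x converges to its nearest critical value -3 (a local min of the x-part); y converges to 3. The iterate converges to (-3, 3).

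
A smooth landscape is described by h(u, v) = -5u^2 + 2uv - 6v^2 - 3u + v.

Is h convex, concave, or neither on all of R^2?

concave

h is quadratic, so its Hessian is the constant matrix H = [[-10, 2], [2, -12]].
det(H) = 116, tr(H) = -22.
det(H) > 0 and tr(H) < 0, so H is negative definite everywhere: concave.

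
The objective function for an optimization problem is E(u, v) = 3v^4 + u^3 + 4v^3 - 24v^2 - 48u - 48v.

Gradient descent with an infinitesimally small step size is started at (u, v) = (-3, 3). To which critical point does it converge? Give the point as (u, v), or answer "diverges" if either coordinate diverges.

(4, 2)

E is separable, so gradient descent decouples: u follows -∂E/∂u, v follows -∂E/∂v.
∂E/∂u = 3(u - 4)(u + 4); at u=-3 this is -21, so u increases.
∂E/∂v = 12(v - 2)(v + 1)(v + 2); at v=3 this is 240, so v decreases.
u converges to its nearest critical value 4 (a local min of the u-part); v converges to 2. The iterate converges to (4, 2).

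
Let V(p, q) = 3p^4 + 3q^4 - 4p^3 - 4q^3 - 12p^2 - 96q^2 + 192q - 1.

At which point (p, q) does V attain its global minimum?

V(p,q) separates as A(p) + B(q) − 1, so its minimum is min A + min B − 1.
A'(p) = 12p(p - 2)(p + 1) vanishes at p ∈ {-1, 0, 2}; B'(q) = 12(q - 4)(q - 1)(q + 4) vanishes at q ∈ {-4, 1, 4}.
Local minima of A (where A''>0): A(-1)=-5, A(2)=-32. Local minima of B: B(-4)=-1280, B(4)=-256.
So the global minimum of V is A(2) + B(-4) − 1 = -32 − 1280 − 1 = -1313, attained at (2, -4).

(2, -4)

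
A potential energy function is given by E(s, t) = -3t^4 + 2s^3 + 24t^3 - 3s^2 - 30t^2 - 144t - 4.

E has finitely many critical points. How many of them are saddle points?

E separates as a function of s plus a function of t, so ∇E=0 decouples.
∂E/∂s = 6s(s - 1) = 0 at s ∈ {0, 1}; ∂E/∂t = -12(t - 4)(t - 3)(t + 1) = 0 at t ∈ {-1, 3, 4}.
The Hessian is diagonal: diag(E_ss, E_tt). Second derivatives: E_ss(0)=-6, E_ss(1)=6; E_tt(-1)=-240, E_tt(3)=48, E_tt(4)=-60.
Saddle points occur where the two diagonal entries have opposite signs: (0, 3), (1, -1), (1, 4). Count: 3.

3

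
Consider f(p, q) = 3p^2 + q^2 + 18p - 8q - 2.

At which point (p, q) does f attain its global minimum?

(-3, 4)

f(p,q) separates as A(p) + B(q) − 2, so its minimum is min A + min B − 2.
A'(p) = 6p + 18 vanishes at p ∈ {-3}; B'(q) = 2q - 8 vanishes at q ∈ {4}.
Local minima of A (where A''>0): A(-3)=-27. Local minima of B: B(4)=-16.
So the global minimum of f is A(-3) + B(4) − 2 = -27 − 16 − 2 = -45, attained at (-3, 4).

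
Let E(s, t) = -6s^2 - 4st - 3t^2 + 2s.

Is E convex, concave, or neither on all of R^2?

E is quadratic, so its Hessian is the constant matrix H = [[-12, -4], [-4, -6]].
det(H) = 56, tr(H) = -18.
det(H) > 0 and tr(H) < 0, so H is negative definite everywhere: concave.

concave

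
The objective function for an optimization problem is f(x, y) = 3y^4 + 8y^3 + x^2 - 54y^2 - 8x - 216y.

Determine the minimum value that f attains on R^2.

-691

f(x,y) separates as P(x) + Q(y), so its minimum is min P + min Q.
P'(x) = 2x - 8 vanishes at x ∈ {4}; Q'(y) = 12(y - 3)(y + 2)(y + 3) vanishes at y ∈ {-3, -2, 3}.
Local minima of P (where P''>0): P(4)=-16. Local minima of Q: Q(-3)=189, Q(3)=-675.
So the global minimum of f is P(4) + Q(3) = -16 − 675 = -691, attained at (4, 3).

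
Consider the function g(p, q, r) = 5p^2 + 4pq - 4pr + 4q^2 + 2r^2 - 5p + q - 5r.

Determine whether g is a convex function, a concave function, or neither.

convex

g is quadratic, so its Hessian is the constant matrix H = [[10, 4, -4], [4, 8, 0], [-4, 0, 4]].
Leading principal minors: 10, 64, 128.
All positive ⇒ H ≻ 0 ⇒ convex.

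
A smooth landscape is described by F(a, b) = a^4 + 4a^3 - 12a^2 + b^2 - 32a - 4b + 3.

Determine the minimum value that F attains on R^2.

-65

F(a,b) separates as P(a) + Q(b) + 3, so its minimum is min P + min Q + 3.
P'(a) = 4(a - 2)(a + 1)(a + 4) vanishes at a ∈ {-4, -1, 2}; Q'(b) = 2b - 4 vanishes at b ∈ {2}.
Local minima of P (where P''>0): P(-4)=-64, P(2)=-64. Local minima of Q: Q(2)=-4.
So the global minimum of F is P(-4) + Q(2) + 3 = -64 − 4 + 3 = -65, attained at (-4, 2).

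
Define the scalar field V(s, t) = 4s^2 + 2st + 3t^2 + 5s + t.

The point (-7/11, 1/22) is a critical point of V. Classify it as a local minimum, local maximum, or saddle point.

local minimum

The Hessian of V is constant: H = [[8, 2], [2, 6]].
det(H) = 8·6 − 2² = 44.
det(H) > 0 and tr(H) = 14 > 0, so H is positive definite and the point is a local minimum.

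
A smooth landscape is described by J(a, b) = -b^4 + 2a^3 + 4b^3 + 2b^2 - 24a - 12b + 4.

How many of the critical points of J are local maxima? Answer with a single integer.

J separates as a function of a plus a function of b, so ∇J=0 decouples.
∂J/∂a = 6(a - 2)(a + 2) = 0 at a ∈ {-2, 2}; ∂J/∂b = -4(b - 3)(b - 1)(b + 1) = 0 at b ∈ {-1, 1, 3}.
The Hessian is diagonal: diag(J_aa, J_bb). Second derivatives: J_aa(-2)=-24, J_aa(2)=24; J_bb(-1)=-32, J_bb(1)=16, J_bb(3)=-32.
Local maxima occur where both diagonal entries negative: (-2, -1), (-2, 3). Count: 2.

2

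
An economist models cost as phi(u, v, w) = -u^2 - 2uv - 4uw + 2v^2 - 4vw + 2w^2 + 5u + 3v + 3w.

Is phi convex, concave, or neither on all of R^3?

phi is quadratic, so its Hessian is the constant matrix H = [[-2, -2, -4], [-2, 4, -4], [-4, -4, 4]].
Leading principal minors: -2, -12, -144.
Neither pattern holds ⇒ H is indefinite ⇒ neither convex nor concave.

neither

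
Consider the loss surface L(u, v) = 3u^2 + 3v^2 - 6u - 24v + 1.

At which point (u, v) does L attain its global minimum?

L(u,v) separates as P(u) + Q(v) + 1, so its minimum is min P + min Q + 1.
P'(u) = 6u - 6 vanishes at u ∈ {1}; Q'(v) = 6v - 24 vanishes at v ∈ {4}.
Local minima of P (where P''>0): P(1)=-3. Local minima of Q: Q(4)=-48.
So the global minimum of L is P(1) + Q(4) + 1 = -3 − 48 + 1 = -50, attained at (1, 4).

(1, 4)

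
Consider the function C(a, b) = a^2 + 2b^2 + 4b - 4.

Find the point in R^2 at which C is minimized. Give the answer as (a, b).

(0, -1)

C(a,b) separates as P(a) + Q(b) − 4, so its minimum is min P + min Q − 4.
P'(a) = 2a vanishes at a ∈ {0}; Q'(b) = 4b + 4 vanishes at b ∈ {-1}.
Local minima of P (where P''>0): P(0)=0. Local minima of Q: Q(-1)=-2.
So the global minimum of C is P(0) + Q(-1) − 4 = 0 − 2 − 4 = -6, attained at (0, -1).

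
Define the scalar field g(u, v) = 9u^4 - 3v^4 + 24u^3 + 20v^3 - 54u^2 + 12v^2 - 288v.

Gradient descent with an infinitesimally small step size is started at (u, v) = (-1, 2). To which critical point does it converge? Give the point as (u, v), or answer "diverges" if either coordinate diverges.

g is separable, so gradient descent decouples: u follows -∂g/∂u, v follows -∂g/∂v.
∂g/∂u = 36u(u - 1)(u + 3); at u=-1 this is 144, so u decreases.
∂g/∂v = -12(v - 4)(v - 3)(v + 2); at v=2 this is -96, so v increases.
u converges to its nearest critical value -3 (a local min of the u-part); v converges to 3. The iterate converges to (-3, 3).

(-3, 3)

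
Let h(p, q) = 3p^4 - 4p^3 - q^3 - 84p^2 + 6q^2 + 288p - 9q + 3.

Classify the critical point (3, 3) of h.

The mixed partial ∂²h/∂p∂q is 0, so the Hessian at any point is diag(h_pp, h_qq) = diag(12(3p^2 - 2p - 14), 6(-q + 2)).
At (3, 3): H = diag(84, -6).
The eigenvalues have opposite signs, so H is indefinite: a saddle point.

saddle point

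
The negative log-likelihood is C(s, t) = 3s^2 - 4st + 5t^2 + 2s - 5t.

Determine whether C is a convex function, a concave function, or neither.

convex

C is quadratic, so its Hessian is the constant matrix H = [[6, -4], [-4, 10]].
det(H) = 44, tr(H) = 16.
det(H) > 0 and tr(H) > 0, so H is positive definite everywhere: convex.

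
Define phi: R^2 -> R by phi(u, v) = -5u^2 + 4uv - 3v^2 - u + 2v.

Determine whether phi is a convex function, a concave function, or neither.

concave

phi is quadratic, so its Hessian is the constant matrix H = [[-10, 4], [4, -6]].
det(H) = 44, tr(H) = -16.
det(H) > 0 and tr(H) < 0, so H is negative definite everywhere: concave.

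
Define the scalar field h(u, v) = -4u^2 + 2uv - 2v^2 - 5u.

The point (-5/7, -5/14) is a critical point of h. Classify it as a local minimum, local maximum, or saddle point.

The Hessian of h is constant: H = [[-8, 2], [2, -4]].
det(H) = (-8)·(-4) − 2² = 28.
det(H) > 0 and tr(H) = -12 < 0, so H is negative definite and the point is a local maximum.

local maximum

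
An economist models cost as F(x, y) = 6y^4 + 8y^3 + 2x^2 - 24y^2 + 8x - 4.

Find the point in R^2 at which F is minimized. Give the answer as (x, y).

F(x,y) separates as P(x) + Q(y) − 4, so its minimum is min P + min Q − 4.
P'(x) = 4x + 8 vanishes at x ∈ {-2}; Q'(y) = 24y(y - 1)(y + 2) vanishes at y ∈ {-2, 0, 1}.
Local minima of P (where P''>0): P(-2)=-8. Local minima of Q: Q(-2)=-64, Q(1)=-10.
So the global minimum of F is P(-2) + Q(-2) − 4 = -8 − 64 − 4 = -76, attained at (-2, -2).

(-2, -2)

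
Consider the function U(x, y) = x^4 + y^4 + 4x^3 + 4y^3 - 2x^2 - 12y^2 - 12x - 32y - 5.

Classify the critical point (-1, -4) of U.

The mixed partial ∂²U/∂x∂y is 0, so the Hessian at any point is diag(U_xx, U_yy) = diag(4(3x^2 + 6x - 1), 12(y^2 + 2y - 2)).
At (-1, -4): H = diag(-16, 72).
The eigenvalues have opposite signs, so H is indefinite: a saddle point.

saddle point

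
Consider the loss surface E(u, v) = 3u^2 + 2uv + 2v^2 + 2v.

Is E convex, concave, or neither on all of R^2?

E is quadratic, so its Hessian is the constant matrix H = [[6, 2], [2, 4]].
det(H) = 20, tr(H) = 10.
det(H) > 0 and tr(H) > 0, so H is positive definite everywhere: convex.

convex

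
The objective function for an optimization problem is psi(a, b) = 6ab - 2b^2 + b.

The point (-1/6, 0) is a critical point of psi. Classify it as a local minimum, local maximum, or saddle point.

saddle point

The Hessian of psi is constant: H = [[0, 6], [6, -4]].
det(H) = 0·(-4) − 6² = -36.
Since det(H) < 0, H is indefinite and the critical point is a saddle point.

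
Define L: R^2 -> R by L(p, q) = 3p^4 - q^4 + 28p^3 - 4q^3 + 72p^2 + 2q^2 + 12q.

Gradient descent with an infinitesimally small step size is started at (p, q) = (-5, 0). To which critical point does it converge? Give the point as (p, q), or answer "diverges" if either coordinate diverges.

(-4, -1)

L is separable, so gradient descent decouples: p follows -∂L/∂p, q follows -∂L/∂q.
∂L/∂p = 12p(p + 3)(p + 4); at p=-5 this is -120, so p increases.
∂L/∂q = -4(q - 1)(q + 1)(q + 3); at q=0 this is 12, so q decreases.
p converges to its nearest critical value -4 (a local min of the p-part); q converges to -1. The iterate converges to (-4, -1).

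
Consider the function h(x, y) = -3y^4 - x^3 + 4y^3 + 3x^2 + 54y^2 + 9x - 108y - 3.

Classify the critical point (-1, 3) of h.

saddle point

The mixed partial ∂²h/∂x∂y is 0, so the Hessian at any point is diag(h_xx, h_yy) = diag(6(-x + 1), 12(-3y^2 + 2y + 9)).
At (-1, 3): H = diag(12, -144).
The eigenvalues have opposite signs, so H is indefinite: a saddle point.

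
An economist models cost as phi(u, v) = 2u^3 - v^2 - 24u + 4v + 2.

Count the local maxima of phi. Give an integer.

1

phi separates as a function of u plus a function of v, so ∇phi=0 decouples.
∂phi/∂u = 6(u - 2)(u + 2) = 0 at u ∈ {-2, 2}; ∂phi/∂v = -2(v - 2) = 0 at v ∈ {2}.
The Hessian is diagonal: diag(phi_uu, phi_vv). Second derivatives: phi_uu(-2)=-24, phi_uu(2)=24; phi_vv(2)=-2.
Local maxima occur where both diagonal entries negative: (-2, 2). Count: 1.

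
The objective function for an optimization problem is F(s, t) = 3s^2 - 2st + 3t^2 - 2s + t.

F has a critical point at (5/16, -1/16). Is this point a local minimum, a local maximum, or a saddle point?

The Hessian of F is constant: H = [[6, -2], [-2, 6]].
det(H) = 6·6 − (-2)² = 32.
det(H) > 0 and tr(H) = 12 > 0, so H is positive definite and the point is a local minimum.

local minimum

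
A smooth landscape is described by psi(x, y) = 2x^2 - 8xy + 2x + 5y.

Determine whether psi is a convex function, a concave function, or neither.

psi is quadratic, so its Hessian is the constant matrix H = [[4, -8], [-8, 0]].
det(H) = -64, tr(H) = 4.
det(H) < 0, so H is indefinite: neither convex nor concave.

neither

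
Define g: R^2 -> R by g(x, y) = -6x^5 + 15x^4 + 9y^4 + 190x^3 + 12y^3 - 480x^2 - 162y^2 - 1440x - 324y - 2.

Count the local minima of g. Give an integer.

g separates as a function of x plus a function of y, so ∇g=0 decouples.
∂g/∂x = -30(x - 4)(x - 3)(x + 1)(x + 4) = 0 at x ∈ {-4, -1, 3, 4}; ∂g/∂y = 36(y - 3)(y + 1)(y + 3) = 0 at y ∈ {-3, -1, 3}.
The Hessian is diagonal: diag(g_xx, g_yy). Second derivatives: g_xx(-4)=5040, g_xx(-1)=-1800, g_xx(3)=840, g_xx(4)=-1200; g_yy(-3)=432, g_yy(-1)=-288, g_yy(3)=864.
Local minima occur where both diagonal entries positive: (-4, -3), (-4, 3), (3, -3), (3, 3). Count: 4.

4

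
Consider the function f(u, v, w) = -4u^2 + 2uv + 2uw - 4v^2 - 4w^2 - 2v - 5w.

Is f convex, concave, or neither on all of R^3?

f is quadratic, so its Hessian is the constant matrix H = [[-8, 2, 2], [2, -8, 0], [2, 0, -8]].
Leading principal minors: -8, 60, -448.
Signs alternate −, +, − ⇒ H ≺ 0 ⇒ concave.

concave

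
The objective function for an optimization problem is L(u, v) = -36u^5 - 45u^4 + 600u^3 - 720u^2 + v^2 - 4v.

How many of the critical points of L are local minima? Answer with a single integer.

L separates as a function of u plus a function of v, so ∇L=0 decouples.
∂L/∂u = -180u(u - 2)(u - 1)(u + 4) = 0 at u ∈ {-4, 0, 1, 2}; ∂L/∂v = 2(v - 2) = 0 at v ∈ {2}.
The Hessian is diagonal: diag(L_uu, L_vv). Second derivatives: L_uu(-4)=21600, L_uu(0)=-1440, L_uu(1)=900, L_uu(2)=-2160; L_vv(2)=2.
Local minima occur where both diagonal entries positive: (-4, 2), (1, 2). Count: 2.

2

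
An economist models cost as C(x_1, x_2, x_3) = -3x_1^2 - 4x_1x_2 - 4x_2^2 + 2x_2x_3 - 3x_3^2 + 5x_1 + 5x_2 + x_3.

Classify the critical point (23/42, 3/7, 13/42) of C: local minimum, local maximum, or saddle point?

The Hessian is constant: H = [[-6, -4, 0], [-4, -8, 2], [0, 2, -6]].
Leading principal minors: Δ₁ = -6, Δ₂ = 32, Δ₃ = -168.
The minors alternate sign starting negative (−, +, −), so H is negative definite: a local maximum.

local maximum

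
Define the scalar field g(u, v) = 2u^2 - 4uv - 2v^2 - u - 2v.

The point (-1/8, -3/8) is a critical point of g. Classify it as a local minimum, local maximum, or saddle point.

saddle point

The Hessian of g is constant: H = [[4, -4], [-4, -4]].
det(H) = 4·(-4) − (-4)² = -32.
Since det(H) < 0, H is indefinite and the critical point is a saddle point.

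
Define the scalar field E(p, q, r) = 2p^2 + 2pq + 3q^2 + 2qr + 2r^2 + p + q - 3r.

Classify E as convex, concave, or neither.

convex

E is quadratic, so its Hessian is the constant matrix H = [[4, 2, 0], [2, 6, 2], [0, 2, 4]].
Leading principal minors: 4, 20, 64.
All positive ⇒ H ≻ 0 ⇒ convex.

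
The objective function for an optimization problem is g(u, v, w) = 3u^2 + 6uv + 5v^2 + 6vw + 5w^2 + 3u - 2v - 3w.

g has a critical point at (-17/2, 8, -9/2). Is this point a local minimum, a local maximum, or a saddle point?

local minimum

The Hessian is constant: H = [[6, 6, 0], [6, 10, 6], [0, 6, 10]].
Leading principal minors: Δ₁ = 6, Δ₂ = 24, Δ₃ = 24.
All leading minors are positive, so H is positive definite: a local minimum.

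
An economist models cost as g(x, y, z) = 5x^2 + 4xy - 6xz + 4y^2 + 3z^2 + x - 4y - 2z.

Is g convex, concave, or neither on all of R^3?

g is quadratic, so its Hessian is the constant matrix H = [[10, 4, -6], [4, 8, 0], [-6, 0, 6]].
Leading principal minors: 10, 64, 96.
All positive ⇒ H ≻ 0 ⇒ convex.

convex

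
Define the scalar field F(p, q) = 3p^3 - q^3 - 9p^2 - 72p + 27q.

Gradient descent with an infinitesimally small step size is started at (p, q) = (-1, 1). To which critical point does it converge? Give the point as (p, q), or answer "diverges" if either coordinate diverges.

(4, -3)

F is separable, so gradient descent decouples: p follows -∂F/∂p, q follows -∂F/∂q.
∂F/∂p = 9(p - 4)(p + 2); at p=-1 this is -45, so p increases.
∂F/∂q = -3(q - 3)(q + 3); at q=1 this is 24, so q decreases.
p converges to its nearest critical value 4 (a local min of the p-part); q converges to -3. The iterate converges to (4, -3).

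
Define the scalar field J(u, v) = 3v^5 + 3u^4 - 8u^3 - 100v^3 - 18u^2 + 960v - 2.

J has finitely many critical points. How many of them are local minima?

4

J separates as a function of u plus a function of v, so ∇J=0 decouples.
∂J/∂u = 12u(u - 3)(u + 1) = 0 at u ∈ {-1, 0, 3}; ∂J/∂v = 15(v - 4)(v - 2)(v + 2)(v + 4) = 0 at v ∈ {-4, -2, 2, 4}.
The Hessian is diagonal: diag(J_uu, J_vv). Second derivatives: J_uu(-1)=48, J_uu(0)=-36, J_uu(3)=144; J_vv(-4)=-1440, J_vv(-2)=720, J_vv(2)=-720, J_vv(4)=1440.
Local minima occur where both diagonal entries positive: (-1, -2), (-1, 4), (3, -2), (3, 4). Count: 4.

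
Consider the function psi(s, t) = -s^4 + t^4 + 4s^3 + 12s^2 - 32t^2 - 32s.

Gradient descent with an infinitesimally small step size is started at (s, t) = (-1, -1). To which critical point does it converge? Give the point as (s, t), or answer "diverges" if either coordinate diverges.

psi is separable, so gradient descent decouples: s follows -∂psi/∂s, t follows -∂psi/∂t.
∂psi/∂s = -4(s - 4)(s - 1)(s + 2); at s=-1 this is -40, so s increases.
∂psi/∂t = 4t(t - 4)(t + 4); at t=-1 this is 60, so t decreases.
s converges to its nearest critical value 1 (a local min of the s-part); t converges to -4. The iterate converges to (1, -4).

(1, -4)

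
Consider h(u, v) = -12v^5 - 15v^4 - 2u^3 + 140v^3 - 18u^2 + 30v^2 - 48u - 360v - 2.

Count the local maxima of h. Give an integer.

2

h separates as a function of u plus a function of v, so ∇h=0 decouples.
∂h/∂u = -6(u + 2)(u + 4) = 0 at u ∈ {-4, -2}; ∂h/∂v = -60(v - 2)(v - 1)(v + 1)(v + 3) = 0 at v ∈ {-3, -1, 1, 2}.
The Hessian is diagonal: diag(h_uu, h_vv). Second derivatives: h_uu(-4)=12, h_uu(-2)=-12; h_vv(-3)=2400, h_vv(-1)=-720, h_vv(1)=480, h_vv(2)=-900.
Local maxima occur where both diagonal entries negative: (-2, -1), (-2, 2). Count: 2.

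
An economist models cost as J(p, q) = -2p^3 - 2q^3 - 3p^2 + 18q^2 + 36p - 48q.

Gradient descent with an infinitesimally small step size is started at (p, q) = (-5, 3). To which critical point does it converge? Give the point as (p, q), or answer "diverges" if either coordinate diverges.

(-3, 2)

J is separable, so gradient descent decouples: p follows -∂J/∂p, q follows -∂J/∂q.
∂J/∂p = -6(p - 2)(p + 3); at p=-5 this is -84, so p increases.
∂J/∂q = -6(q - 4)(q - 2); at q=3 this is 6, so q decreases.
p converges to its nearest critical value -3 (a local min of the p-part); q converges to 2. The iterate converges to (-3, 2).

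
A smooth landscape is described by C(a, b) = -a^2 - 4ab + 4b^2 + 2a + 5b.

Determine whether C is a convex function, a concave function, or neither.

neither

C is quadratic, so its Hessian is the constant matrix H = [[-2, -4], [-4, 8]].
det(H) = -32, tr(H) = 6.
det(H) < 0, so H is indefinite: neither convex nor concave.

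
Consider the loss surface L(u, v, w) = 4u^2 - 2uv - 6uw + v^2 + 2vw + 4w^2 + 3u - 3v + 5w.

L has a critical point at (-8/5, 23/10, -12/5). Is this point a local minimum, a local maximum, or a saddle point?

local minimum

The Hessian is constant: H = [[8, -2, -6], [-2, 2, 2], [-6, 2, 8]].
Leading principal minors: Δ₁ = 8, Δ₂ = 12, Δ₃ = 40.
All leading minors are positive, so H is positive definite: a local minimum.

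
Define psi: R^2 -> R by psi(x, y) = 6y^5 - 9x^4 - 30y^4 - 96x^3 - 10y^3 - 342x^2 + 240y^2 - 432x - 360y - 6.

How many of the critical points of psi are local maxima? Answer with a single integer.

psi separates as a function of x plus a function of y, so ∇psi=0 decouples.
∂psi/∂x = -36(x + 1)(x + 3)(x + 4) = 0 at x ∈ {-4, -3, -1}; ∂psi/∂y = 30(y - 3)(y - 2)(y - 1)(y + 2) = 0 at y ∈ {-2, 1, 2, 3}.
The Hessian is diagonal: diag(psi_xx, psi_yy). Second derivatives: psi_xx(-4)=-108, psi_xx(-3)=72, psi_xx(-1)=-216; psi_yy(-2)=-1800, psi_yy(1)=180, psi_yy(2)=-120, psi_yy(3)=300.
Local maxima occur where both diagonal entries negative: (-4, -2), (-4, 2), (-1, -2), (-1, 2). Count: 4.

4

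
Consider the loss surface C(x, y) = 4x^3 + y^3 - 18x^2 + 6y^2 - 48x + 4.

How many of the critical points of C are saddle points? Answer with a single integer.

C separates as a function of x plus a function of y, so ∇C=0 decouples.
∂C/∂x = 12(x - 4)(x + 1) = 0 at x ∈ {-1, 4}; ∂C/∂y = 3y(y + 4) = 0 at y ∈ {-4, 0}.
The Hessian is diagonal: diag(C_xx, C_yy). Second derivatives: C_xx(-1)=-60, C_xx(4)=60; C_yy(-4)=-12, C_yy(0)=12.
Saddle points occur where the two diagonal entries have opposite signs: (-1, 0), (4, -4). Count: 2.

2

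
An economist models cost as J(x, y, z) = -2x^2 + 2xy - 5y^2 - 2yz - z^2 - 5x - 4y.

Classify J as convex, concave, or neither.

J is quadratic, so its Hessian is the constant matrix H = [[-4, 2, 0], [2, -10, -2], [0, -2, -2]].
Leading principal minors: -4, 36, -56.
Signs alternate −, +, − ⇒ H ≺ 0 ⇒ concave.

concave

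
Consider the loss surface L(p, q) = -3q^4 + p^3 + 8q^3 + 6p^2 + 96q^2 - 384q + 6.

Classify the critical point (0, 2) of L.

local minimum

The mixed partial ∂²L/∂p∂q is 0, so the Hessian at any point is diag(L_pp, L_qq) = diag(6(p + 2), 12(-3q^2 + 4q + 16)).
At (0, 2): H = diag(12, 144).
Both eigenvalues are positive, so H is positive definite: a local minimum.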